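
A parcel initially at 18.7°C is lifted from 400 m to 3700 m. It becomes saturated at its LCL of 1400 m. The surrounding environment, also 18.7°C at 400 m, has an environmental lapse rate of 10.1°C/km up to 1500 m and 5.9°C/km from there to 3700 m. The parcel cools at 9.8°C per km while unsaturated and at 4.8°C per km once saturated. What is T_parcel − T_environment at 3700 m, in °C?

Parcel:
  400 → 1400 m (dry, 9.8°C/km): ΔT = -9.8 × 1 = -9.8°C → T = 8.9°C
  1400 → 3700 m (saturated, 4.8°C/km): ΔT = -4.8 × 2.3 = -11.04°C → T = -2.14°C
Environment:
  400 → 1500 m (environment, lower layer, 10.1°C/km): ΔT = -10.1 × 1.1 = -11.11°C → T = 7.59°C
  1500 → 3700 m (environment, upper layer, 5.9°C/km): ΔT = -5.9 × 2.2 = -12.98°C → T = -5.39°C
T_parcel − T_env = -2.14 − (-5.39) = +3.25°C

+3.25°C (parcel warmer than environment)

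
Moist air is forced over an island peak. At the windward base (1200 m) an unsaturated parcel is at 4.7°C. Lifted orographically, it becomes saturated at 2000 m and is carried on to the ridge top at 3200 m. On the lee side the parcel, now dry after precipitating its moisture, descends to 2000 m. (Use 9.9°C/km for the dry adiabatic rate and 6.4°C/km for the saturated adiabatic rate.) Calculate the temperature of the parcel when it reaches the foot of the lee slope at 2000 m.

From 1200 m to 2000 m (dry): cools by 9.9 × 0.8 = 7.92°C, giving -3.22°C.
From 2000 m to 3200 m (saturated): cools by 6.4 × 1.2 = 7.68°C, giving -10.9°C.
From 3200 m to 2000 m (dry descent): warms by 9.9 × 1.2 = 11.88°C, giving 0.98°C.

0.98°C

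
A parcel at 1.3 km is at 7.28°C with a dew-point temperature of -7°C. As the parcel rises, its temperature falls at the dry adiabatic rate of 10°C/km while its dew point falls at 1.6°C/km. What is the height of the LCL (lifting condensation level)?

3 km

T and T_d converge at 10 − 1.6 = 8.4°C per km
Height above start = (7.28 − (-7)) / 8.4 = 1.7 km
LCL altitude = 1300 m + 1700 m = 3000 m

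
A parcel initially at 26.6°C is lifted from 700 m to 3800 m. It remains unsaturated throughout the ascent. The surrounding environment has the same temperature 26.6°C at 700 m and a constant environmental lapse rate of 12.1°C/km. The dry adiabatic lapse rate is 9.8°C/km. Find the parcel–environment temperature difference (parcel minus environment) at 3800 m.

+7.13°C (parcel warmer than environment)

Parcel:
  700 → 3800 m (dry, 9.8°C/km): ΔT = -9.8 × 3.1 = -30.38°C → T = -3.78°C
Environment:
  700 → 3800 m (environment, 12.1°C/km): ΔT = -12.1 × 3.1 = -37.51°C → T = -10.91°C
T_parcel − T_env = -3.78 − (-10.91) = +7.13°C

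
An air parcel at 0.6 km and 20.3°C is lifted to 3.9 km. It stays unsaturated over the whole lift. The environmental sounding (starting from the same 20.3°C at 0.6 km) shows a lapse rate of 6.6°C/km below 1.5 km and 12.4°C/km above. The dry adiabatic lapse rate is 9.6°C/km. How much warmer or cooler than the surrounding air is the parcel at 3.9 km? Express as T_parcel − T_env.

+4.02°C (parcel warmer than environment)

Parcel:
  600–3900 m, dry: Δz = 3.3 km ⇒ ΔT = -31.68°C; T = -11.38°C
Environment:
  600–1500 m, environment, lower layer: Δz = 0.9 km ⇒ ΔT = -5.94°C; T = 14.36°C
  1500–3900 m, environment, upper layer: Δz = 2.4 km ⇒ ΔT = -29.76°C; T = -15.4°C
T_parcel − T_env = -11.38 − (-15.4) = +4.02°C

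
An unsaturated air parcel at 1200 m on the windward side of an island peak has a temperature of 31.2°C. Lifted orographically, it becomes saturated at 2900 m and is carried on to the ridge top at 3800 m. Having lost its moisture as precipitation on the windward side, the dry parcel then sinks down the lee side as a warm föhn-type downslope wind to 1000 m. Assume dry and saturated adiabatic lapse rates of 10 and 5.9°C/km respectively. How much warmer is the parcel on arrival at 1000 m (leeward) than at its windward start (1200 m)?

1200–2900 m, dry: Δz = 1.7 km ⇒ ΔT = -17°C; T = 14.2°C
2900–3800 m, saturated: Δz = 0.9 km ⇒ ΔT = -5.31°C; T = 8.89°C
3800–1000 m, dry descent: Δz = 2.8 km ⇒ ΔT = +28°C; T = 36.89°C
Net change vs windward start: 36.89 − 31.2 = +5.69°C

+5.69°C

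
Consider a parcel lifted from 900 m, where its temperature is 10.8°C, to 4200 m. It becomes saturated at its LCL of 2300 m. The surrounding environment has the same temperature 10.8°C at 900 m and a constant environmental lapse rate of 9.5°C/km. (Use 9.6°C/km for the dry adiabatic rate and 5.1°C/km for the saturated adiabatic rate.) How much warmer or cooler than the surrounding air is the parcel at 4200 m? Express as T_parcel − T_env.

+8.22°C (parcel warmer than environment)

Parcel:
  Dry to 2300 m: -9.6 × 1.4 km = -13.44°C, so T = -2.64°C.
  Saturated to 4200 m: -5.1 × 1.9 km = -9.69°C, so T = -12.33°C.
Environment:
  Environment to 4200 m: -9.5 × 3.3 km = -31.35°C, so T = -20.55°C.
T_parcel − T_env = -12.33 − (-20.55) = +8.22°C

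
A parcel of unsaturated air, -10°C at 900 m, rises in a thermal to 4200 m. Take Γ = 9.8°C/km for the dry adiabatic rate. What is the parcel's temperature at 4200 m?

Dry adiabatic to 4200 m: -9.8 × 3.3 km = -32.34°C, so T = -42.34°C.

-42.34°C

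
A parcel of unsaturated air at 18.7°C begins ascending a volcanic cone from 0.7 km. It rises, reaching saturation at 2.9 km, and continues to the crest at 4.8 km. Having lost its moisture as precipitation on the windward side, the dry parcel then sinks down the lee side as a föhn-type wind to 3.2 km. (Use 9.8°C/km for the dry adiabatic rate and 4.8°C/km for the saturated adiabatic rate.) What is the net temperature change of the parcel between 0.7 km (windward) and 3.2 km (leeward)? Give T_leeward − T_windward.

-15°C

Dry to 2900 m: -9.8 × 2.2 km = -21.56°C, so T = -2.86°C.
Saturated to 4800 m: -4.8 × 1.9 km = -9.12°C, so T = -11.98°C.
Dry descent to 3200 m: +9.8 × 1.6 km = +15.68°C, so T = 3.7°C.
Net change vs windward start: 3.7 − 18.7 = -15°C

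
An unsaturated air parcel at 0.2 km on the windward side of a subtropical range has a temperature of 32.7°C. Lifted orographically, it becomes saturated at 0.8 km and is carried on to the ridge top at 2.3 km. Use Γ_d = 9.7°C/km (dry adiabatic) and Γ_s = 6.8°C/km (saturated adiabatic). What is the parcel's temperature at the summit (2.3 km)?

16.68°C

200 → 800 m (dry, 9.7°C/km): ΔT = -9.7 × 0.6 = -5.82°C → T = 26.88°C
800 → 2300 m (saturated, 6.8°C/km): ΔT = -6.8 × 1.5 = -10.2°C → T = 16.68°C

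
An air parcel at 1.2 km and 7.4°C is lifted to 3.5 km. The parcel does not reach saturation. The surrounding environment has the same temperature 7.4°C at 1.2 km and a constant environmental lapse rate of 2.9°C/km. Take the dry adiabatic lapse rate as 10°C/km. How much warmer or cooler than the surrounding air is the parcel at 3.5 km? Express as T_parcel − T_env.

Parcel:
  1200 → 3500 m (dry, 10°C/km): ΔT = -10 × 2.3 = -23°C → T = -15.6°C
Environment:
  1200 → 3500 m (environment, 2.9°C/km): ΔT = -2.9 × 2.3 = -6.67°C → T = 0.73°C
T_parcel − T_env = -15.6 − 0.73 = -16.33°C

-16.33°C (parcel cooler than environment)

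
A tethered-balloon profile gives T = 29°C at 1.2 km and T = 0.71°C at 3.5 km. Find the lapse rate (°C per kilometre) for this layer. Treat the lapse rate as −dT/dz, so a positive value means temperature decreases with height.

Γ = −ΔT/Δz = (29 − 0.71) / (3500 − 1200) m
  = 28.29°C / 2.3 km = 12.3°C/km

12.3°C/km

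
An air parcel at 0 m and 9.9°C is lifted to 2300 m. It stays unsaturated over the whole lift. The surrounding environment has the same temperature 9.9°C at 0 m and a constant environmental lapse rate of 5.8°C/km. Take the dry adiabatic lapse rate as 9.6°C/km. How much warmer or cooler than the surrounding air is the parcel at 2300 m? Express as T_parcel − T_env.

-8.74°C (parcel cooler than environment)

Parcel:
  From 0 m to 2300 m (dry): cools by 9.6 × 2.3 = 22.08°C, giving -12.18°C.
Environment:
  From 0 m to 2300 m (environment): cools by 5.8 × 2.3 = 13.34°C, giving -3.44°C.
T_parcel − T_env = -12.18 − (-3.44) = -8.74°C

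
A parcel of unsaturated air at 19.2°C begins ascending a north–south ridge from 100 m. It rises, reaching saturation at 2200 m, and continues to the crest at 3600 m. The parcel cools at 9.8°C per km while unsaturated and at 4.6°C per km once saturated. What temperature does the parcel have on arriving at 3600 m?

100 → 2200 m (dry, 9.8°C/km): ΔT = -9.8 × 2.1 = -20.58°C → T = -1.38°C
2200 → 3600 m (saturated, 4.6°C/km): ΔT = -4.6 × 1.4 = -6.44°C → T = -7.82°C

-7.82°C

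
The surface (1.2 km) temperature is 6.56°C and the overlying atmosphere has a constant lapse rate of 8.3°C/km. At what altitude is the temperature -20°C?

4.4 km

Height above start = (6.56 − (-20)) / 8.3 = 3.2 km
Altitude = 1200 m + 3200 m = 4400 m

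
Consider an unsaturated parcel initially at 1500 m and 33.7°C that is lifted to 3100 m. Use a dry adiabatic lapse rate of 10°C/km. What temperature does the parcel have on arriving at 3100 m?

1500 → 3100 m (dry adiabatic, 10°C/km): ΔT = -10 × 1.6 = -16°C → T = 17.7°C

17.7°C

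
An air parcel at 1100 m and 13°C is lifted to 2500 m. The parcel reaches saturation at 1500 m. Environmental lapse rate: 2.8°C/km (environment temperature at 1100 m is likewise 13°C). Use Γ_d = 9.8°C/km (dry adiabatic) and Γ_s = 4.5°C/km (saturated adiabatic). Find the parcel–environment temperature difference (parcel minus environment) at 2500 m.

Parcel:
  1100 → 1500 m (dry, 9.8°C/km): ΔT = -9.8 × 0.4 = -3.92°C → T = 9.08°C
  1500 → 2500 m (saturated, 4.5°C/km): ΔT = -4.5 × 1 = -4.5°C → T = 4.58°C
Environment:
  1100 → 2500 m (environment, 2.8°C/km): ΔT = -2.8 × 1.4 = -3.92°C → T = 9.08°C
T_parcel − T_env = 4.58 − 9.08 = -4.5°C

-4.5°C (parcel cooler than environment)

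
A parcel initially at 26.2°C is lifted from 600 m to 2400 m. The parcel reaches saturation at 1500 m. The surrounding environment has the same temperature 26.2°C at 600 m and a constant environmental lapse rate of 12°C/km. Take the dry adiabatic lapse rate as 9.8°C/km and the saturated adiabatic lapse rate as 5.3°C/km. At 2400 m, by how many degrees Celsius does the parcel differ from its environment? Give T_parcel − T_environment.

+8.01°C (parcel warmer than environment)

Parcel:
  600–1500 m, dry: Δz = 0.9 km ⇒ ΔT = -8.82°C; T = 17.38°C
  1500–2400 m, saturated: Δz = 0.9 km ⇒ ΔT = -4.77°C; T = 12.61°C
Environment:
  600–2400 m, environment: Δz = 1.8 km ⇒ ΔT = -21.6°C; T = 4.6°C
T_parcel − T_env = 12.61 − 4.6 = +8.01°C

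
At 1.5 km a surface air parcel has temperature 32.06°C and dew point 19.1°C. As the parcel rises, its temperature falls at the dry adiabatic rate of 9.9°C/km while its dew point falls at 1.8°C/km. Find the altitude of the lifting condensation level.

T and T_d converge at 9.9 − 1.8 = 8.1°C per km
Height above start = (32.06 − 19.1) / 8.1 = 1.6 km
LCL altitude = 1500 m + 1600 m = 3100 m

3.1 km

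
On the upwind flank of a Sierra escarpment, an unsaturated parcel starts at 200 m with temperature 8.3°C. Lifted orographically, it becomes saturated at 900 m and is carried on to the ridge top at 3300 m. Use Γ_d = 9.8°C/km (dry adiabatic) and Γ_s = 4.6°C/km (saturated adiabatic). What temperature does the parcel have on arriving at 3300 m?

Dry to 900 m: -9.8 × 0.7 km = -6.86°C, so T = 1.44°C.
Saturated to 3300 m: -4.6 × 2.4 km = -11.04°C, so T = -9.6°C.

-9.6°C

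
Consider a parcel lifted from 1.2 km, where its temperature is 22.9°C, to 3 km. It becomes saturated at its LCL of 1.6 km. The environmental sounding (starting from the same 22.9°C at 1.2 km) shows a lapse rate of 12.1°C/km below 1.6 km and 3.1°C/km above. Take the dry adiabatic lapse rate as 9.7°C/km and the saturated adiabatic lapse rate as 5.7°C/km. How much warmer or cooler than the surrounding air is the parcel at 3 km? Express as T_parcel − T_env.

Parcel:
  1200–1600 m, dry: Δz = 0.4 km ⇒ ΔT = -3.88°C; T = 19.02°C
  1600–3000 m, saturated: Δz = 1.4 km ⇒ ΔT = -7.98°C; T = 11.04°C
Environment:
  1200–1600 m, environment, lower layer: Δz = 0.4 km ⇒ ΔT = -4.84°C; T = 18.06°C
  1600–3000 m, environment, upper layer: Δz = 1.4 km ⇒ ΔT = -4.34°C; T = 13.72°C
T_parcel − T_env = 11.04 − 13.72 = -2.68°C

-2.68°C (parcel cooler than environment)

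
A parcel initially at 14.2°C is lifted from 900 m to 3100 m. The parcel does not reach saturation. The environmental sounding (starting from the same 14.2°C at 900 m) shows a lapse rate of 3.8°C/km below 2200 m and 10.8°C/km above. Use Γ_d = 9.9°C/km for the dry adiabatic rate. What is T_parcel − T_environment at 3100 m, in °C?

Parcel:
  Dry to 3100 m: -9.9 × 2.2 km = -21.78°C, so T = -7.58°C.
Environment:
  Environment, lower layer to 2200 m: -3.8 × 1.3 km = -4.94°C, so T = 9.26°C.
  Environment, upper layer to 3100 m: -10.8 × 0.9 km = -9.72°C, so T = -0.46°C.
T_parcel − T_env = -7.58 − (-0.46) = -7.12°C

-7.12°C (parcel cooler than environment)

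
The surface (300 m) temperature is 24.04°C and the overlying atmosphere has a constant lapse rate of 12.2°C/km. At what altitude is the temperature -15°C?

Height above start = (24.04 − (-15)) / 12.2 = 3.2 km
Altitude = 300 m + 3200 m = 3500 m

3500 m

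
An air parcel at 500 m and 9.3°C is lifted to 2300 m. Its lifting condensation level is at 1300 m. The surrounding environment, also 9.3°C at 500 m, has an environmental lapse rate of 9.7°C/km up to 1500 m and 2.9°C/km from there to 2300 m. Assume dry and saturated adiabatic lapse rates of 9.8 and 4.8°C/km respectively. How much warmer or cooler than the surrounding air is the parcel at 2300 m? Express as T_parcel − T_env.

-0.62°C (parcel cooler than environment)

Parcel:
  From 500 m to 1300 m (dry): cools by 9.8 × 0.8 = 7.84°C, giving 1.46°C.
  From 1300 m to 2300 m (saturated): cools by 4.8 × 1 = 4.8°C, giving -3.34°C.
Environment:
  From 500 m to 1500 m (environment, lower layer): cools by 9.7 × 1 = 9.7°C, giving -0.4°C.
  From 1500 m to 2300 m (environment, upper layer): cools by 2.9 × 0.8 = 2.32°C, giving -2.72°C.
T_parcel − T_env = -3.34 − (-2.72) = -0.62°C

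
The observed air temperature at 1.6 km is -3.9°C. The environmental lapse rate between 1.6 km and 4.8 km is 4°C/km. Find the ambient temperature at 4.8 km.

1600–4800 m, environmental: Δz = 3.2 km ⇒ ΔT = -12.8°C; T = -16.7°C

-16.7°C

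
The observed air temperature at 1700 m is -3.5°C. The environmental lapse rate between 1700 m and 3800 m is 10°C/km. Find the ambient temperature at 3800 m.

-24.5°C

From 1700 m to 3800 m (environmental): cools by 10 × 2.1 = 21°C, giving -24.5°C.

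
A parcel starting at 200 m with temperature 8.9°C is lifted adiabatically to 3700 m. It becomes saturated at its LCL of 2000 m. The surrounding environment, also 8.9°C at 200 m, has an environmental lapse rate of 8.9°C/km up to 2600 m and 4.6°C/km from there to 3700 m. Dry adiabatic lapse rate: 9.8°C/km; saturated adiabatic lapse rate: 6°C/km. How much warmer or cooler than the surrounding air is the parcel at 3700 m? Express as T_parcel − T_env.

Parcel:
  Dry to 2000 m: -9.8 × 1.8 km = -17.64°C, so T = -8.74°C.
  Saturated to 3700 m: -6 × 1.7 km = -10.2°C, so T = -18.94°C.
Environment:
  Environment, lower layer to 2600 m: -8.9 × 2.4 km = -21.36°C, so T = -12.46°C.
  Environment, upper layer to 3700 m: -4.6 × 1.1 km = -5.06°C, so T = -17.52°C.
T_parcel − T_env = -18.94 − (-17.52) = -1.42°C

-1.42°C (parcel cooler than environment)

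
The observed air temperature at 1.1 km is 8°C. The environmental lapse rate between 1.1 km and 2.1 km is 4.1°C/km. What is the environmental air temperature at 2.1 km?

3.9°C

From 1100 m to 2100 m (environmental): cools by 4.1 × 1 = 4.1°C, giving 3.9°C.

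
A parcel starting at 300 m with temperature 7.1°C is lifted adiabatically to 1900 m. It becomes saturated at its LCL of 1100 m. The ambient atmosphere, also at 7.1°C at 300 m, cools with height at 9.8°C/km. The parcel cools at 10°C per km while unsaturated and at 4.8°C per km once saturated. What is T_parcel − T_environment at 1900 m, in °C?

Parcel:
  From 300 m to 1100 m (dry): cools by 10 × 0.8 = 8°C, giving -0.9°C.
  From 1100 m to 1900 m (saturated): cools by 4.8 × 0.8 = 3.84°C, giving -4.74°C.
Environment:
  From 300 m to 1900 m (environment): cools by 9.8 × 1.6 = 15.68°C, giving -8.58°C.
T_parcel − T_env = -4.74 − (-8.58) = +3.84°C

+3.84°C (parcel warmer than environment)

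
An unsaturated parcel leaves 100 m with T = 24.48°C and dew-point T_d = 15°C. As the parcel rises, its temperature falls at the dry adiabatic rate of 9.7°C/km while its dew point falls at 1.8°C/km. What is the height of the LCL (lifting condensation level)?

T and T_d converge at 9.7 − 1.8 = 7.9°C per km
Height above start = (24.48 − 15) / 7.9 = 1.2 km
LCL altitude = 100 m + 1200 m = 1300 m

1300 m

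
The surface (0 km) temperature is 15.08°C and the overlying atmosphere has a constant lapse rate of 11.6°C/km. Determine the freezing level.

1.3 km

Height above start = (15.08 − 0) / 11.6 = 1.3 km
Altitude = 0 m + 1300 m = 1300 m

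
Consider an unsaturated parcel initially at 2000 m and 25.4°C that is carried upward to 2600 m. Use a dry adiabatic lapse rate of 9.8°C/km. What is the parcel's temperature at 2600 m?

Dry adiabatic to 2600 m: -9.8 × 0.6 km = -5.88°C, so T = 19.52°C.

19.52°C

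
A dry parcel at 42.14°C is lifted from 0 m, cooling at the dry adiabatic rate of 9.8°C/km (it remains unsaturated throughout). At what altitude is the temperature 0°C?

4300 m

Height above start = (42.14 − 0) / 9.8 = 4.3 km
Altitude = 0 m + 4300 m = 4300 m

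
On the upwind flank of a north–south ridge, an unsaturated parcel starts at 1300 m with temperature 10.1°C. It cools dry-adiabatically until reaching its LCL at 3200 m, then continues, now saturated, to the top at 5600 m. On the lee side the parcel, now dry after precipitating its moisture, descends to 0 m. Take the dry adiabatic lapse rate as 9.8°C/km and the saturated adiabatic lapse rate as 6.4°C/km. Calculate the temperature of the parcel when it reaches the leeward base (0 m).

From 1300 m to 3200 m (dry): cools by 9.8 × 1.9 = 18.62°C, giving -8.52°C.
From 3200 m to 5600 m (saturated): cools by 6.4 × 2.4 = 15.36°C, giving -23.88°C.
From 5600 m to 0 m (dry descent): warms by 9.8 × 5.6 = 54.88°C, giving 31°C.

31°C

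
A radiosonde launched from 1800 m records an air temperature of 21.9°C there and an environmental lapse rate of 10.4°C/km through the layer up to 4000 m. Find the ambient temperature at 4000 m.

-0.98°C

1800–4000 m, environmental: Δz = 2.2 km ⇒ ΔT = -22.88°C; T = -0.98°C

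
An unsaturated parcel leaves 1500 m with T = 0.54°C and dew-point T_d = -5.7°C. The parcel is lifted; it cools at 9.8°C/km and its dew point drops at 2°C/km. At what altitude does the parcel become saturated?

T and T_d converge at 9.8 − 2 = 7.8°C per km
Height above start = (0.54 − (-5.7)) / 7.8 = 0.8 km
LCL altitude = 1500 m + 800 m = 2300 m

2300 m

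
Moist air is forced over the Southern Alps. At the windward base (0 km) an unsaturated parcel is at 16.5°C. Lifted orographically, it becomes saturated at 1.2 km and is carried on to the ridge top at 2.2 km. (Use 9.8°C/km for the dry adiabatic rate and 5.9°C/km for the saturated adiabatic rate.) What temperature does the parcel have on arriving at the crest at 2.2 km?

-1.16°C

0 → 1200 m (dry, 9.8°C/km): ΔT = -9.8 × 1.2 = -11.76°C → T = 4.74°C
1200 → 2200 m (saturated, 5.9°C/km): ΔT = -5.9 × 1 = -5.9°C → T = -1.16°C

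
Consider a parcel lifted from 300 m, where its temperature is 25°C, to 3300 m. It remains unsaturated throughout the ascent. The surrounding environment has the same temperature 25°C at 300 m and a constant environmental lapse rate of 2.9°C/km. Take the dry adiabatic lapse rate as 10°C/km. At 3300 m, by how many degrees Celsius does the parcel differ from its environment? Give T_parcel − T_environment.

-21.3°C (parcel cooler than environment)

Parcel:
  300–3300 m, dry: Δz = 3 km ⇒ ΔT = -30°C; T = -5°C
Environment:
  300–3300 m, environment: Δz = 3 km ⇒ ΔT = -8.7°C; T = 16.3°C
T_parcel − T_env = -5 − 16.3 = -21.3°C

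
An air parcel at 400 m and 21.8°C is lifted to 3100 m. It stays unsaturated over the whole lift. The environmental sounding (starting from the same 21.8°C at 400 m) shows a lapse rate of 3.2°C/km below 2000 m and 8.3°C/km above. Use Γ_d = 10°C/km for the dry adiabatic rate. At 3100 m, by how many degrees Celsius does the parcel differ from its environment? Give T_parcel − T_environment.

-12.75°C (parcel cooler than environment)

Parcel:
  Dry to 3100 m: -10 × 2.7 km = -27°C, so T = -5.2°C.
Environment:
  Environment, lower layer to 2000 m: -3.2 × 1.6 km = -5.12°C, so T = 16.68°C.
  Environment, upper layer to 3100 m: -8.3 × 1.1 km = -9.13°C, so T = 7.55°C.
T_parcel − T_env = -5.2 − 7.55 = -12.75°C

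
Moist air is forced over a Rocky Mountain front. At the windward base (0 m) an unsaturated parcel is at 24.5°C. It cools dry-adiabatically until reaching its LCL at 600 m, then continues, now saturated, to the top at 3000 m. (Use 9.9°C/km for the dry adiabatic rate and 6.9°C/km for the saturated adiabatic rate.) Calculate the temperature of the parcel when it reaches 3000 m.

2°C

0–600 m, dry: Δz = 0.6 km ⇒ ΔT = -5.94°C; T = 18.56°C
600–3000 m, saturated: Δz = 2.4 km ⇒ ΔT = -16.56°C; T = 2°C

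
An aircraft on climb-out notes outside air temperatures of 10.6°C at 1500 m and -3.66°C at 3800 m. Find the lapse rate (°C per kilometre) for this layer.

Γ = −ΔT/Δz = (10.6 − (-3.66)) / (3800 − 1500) m
  = 14.26°C / 2.3 km = 6.2°C/km

6.2°C/km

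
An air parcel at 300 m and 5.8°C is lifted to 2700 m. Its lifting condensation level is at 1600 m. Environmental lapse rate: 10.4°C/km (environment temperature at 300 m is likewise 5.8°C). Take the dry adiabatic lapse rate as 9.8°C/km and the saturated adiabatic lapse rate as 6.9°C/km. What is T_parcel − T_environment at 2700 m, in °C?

+4.63°C (parcel warmer than environment)

Parcel:
  300 → 1600 m (dry, 9.8°C/km): ΔT = -9.8 × 1.3 = -12.74°C → T = -6.94°C
  1600 → 2700 m (saturated, 6.9°C/km): ΔT = -6.9 × 1.1 = -7.59°C → T = -14.53°C
Environment:
  300 → 2700 m (environment, 10.4°C/km): ΔT = -10.4 × 2.4 = -24.96°C → T = -19.16°C
T_parcel − T_env = -14.53 − (-19.16) = +4.63°C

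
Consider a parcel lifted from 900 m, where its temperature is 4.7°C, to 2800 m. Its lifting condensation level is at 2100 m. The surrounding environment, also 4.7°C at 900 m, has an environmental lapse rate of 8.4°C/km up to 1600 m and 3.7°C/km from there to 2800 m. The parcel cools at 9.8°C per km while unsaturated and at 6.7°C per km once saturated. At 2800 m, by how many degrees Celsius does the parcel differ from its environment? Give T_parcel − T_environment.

Parcel:
  900 → 2100 m (dry, 9.8°C/km): ΔT = -9.8 × 1.2 = -11.76°C → T = -7.06°C
  2100 → 2800 m (saturated, 6.7°C/km): ΔT = -6.7 × 0.7 = -4.69°C → T = -11.75°C
Environment:
  900 → 1600 m (environment, lower layer, 8.4°C/km): ΔT = -8.4 × 0.7 = -5.88°C → T = -1.18°C
  1600 → 2800 m (environment, upper layer, 3.7°C/km): ΔT = -3.7 × 1.2 = -4.44°C → T = -5.62°C
T_parcel − T_env = -11.75 − (-5.62) = -6.13°C

-6.13°C (parcel cooler than environment)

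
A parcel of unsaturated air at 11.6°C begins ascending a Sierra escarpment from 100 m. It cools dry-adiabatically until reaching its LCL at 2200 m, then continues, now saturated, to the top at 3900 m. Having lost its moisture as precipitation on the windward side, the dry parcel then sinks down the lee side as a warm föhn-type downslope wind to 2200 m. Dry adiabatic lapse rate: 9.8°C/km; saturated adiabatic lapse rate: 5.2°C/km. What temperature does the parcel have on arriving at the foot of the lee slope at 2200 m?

100–2200 m, dry: Δz = 2.1 km ⇒ ΔT = -20.58°C; T = -8.98°C
2200–3900 m, saturated: Δz = 1.7 km ⇒ ΔT = -8.84°C; T = -17.82°C
3900–2200 m, dry descent: Δz = 1.7 km ⇒ ΔT = +16.66°C; T = -1.16°C

-1.16°C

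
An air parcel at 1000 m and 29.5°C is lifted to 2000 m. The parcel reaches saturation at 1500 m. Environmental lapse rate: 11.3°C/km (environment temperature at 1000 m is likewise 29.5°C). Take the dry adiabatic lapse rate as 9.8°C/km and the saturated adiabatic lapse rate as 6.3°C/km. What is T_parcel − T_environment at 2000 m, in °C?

Parcel:
  From 1000 m to 1500 m (dry): cools by 9.8 × 0.5 = 4.9°C, giving 24.6°C.
  From 1500 m to 2000 m (saturated): cools by 6.3 × 0.5 = 3.15°C, giving 21.45°C.
Environment:
  From 1000 m to 2000 m (environment): cools by 11.3 × 1 = 11.3°C, giving 18.2°C.
T_parcel − T_env = 21.45 − 18.2 = +3.25°C

+3.25°C (parcel warmer than environment)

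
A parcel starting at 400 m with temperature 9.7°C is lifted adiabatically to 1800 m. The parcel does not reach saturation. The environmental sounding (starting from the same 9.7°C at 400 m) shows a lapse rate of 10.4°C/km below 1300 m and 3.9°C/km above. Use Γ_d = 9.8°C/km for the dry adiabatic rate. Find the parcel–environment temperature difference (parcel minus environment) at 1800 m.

Parcel:
  400 → 1800 m (dry, 9.8°C/km): ΔT = -9.8 × 1.4 = -13.72°C → T = -4.02°C
Environment:
  400 → 1300 m (environment, lower layer, 10.4°C/km): ΔT = -10.4 × 0.9 = -9.36°C → T = 0.34°C
  1300 → 1800 m (environment, upper layer, 3.9°C/km): ΔT = -3.9 × 0.5 = -1.95°C → T = -1.61°C
T_parcel − T_env = -4.02 − (-1.61) = -2.41°C

-2.41°C (parcel cooler than environment)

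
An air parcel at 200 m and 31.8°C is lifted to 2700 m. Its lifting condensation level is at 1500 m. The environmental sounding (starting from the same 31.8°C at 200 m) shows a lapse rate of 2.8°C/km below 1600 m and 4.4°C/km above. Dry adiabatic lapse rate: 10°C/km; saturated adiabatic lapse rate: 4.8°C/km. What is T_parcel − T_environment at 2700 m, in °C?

-10°C (parcel cooler than environment)

Parcel:
  From 200 m to 1500 m (dry): cools by 10 × 1.3 = 13°C, giving 18.8°C.
  From 1500 m to 2700 m (saturated): cools by 4.8 × 1.2 = 5.76°C, giving 13.04°C.
Environment:
  From 200 m to 1600 m (environment, lower layer): cools by 2.8 × 1.4 = 3.92°C, giving 27.88°C.
  From 1600 m to 2700 m (environment, upper layer): cools by 4.4 × 1.1 = 4.84°C, giving 23.04°C.
T_parcel − T_env = 13.04 − 23.04 = -10°C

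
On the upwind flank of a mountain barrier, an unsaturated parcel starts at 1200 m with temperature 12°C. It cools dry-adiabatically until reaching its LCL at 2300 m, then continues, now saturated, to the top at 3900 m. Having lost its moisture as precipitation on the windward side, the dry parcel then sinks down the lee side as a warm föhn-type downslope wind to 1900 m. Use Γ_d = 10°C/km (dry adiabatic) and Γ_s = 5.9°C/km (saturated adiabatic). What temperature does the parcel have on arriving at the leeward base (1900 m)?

From 1200 m to 2300 m (dry): cools by 10 × 1.1 = 11°C, giving 1°C.
From 2300 m to 3900 m (saturated): cools by 5.9 × 1.6 = 9.44°C, giving -8.44°C.
From 3900 m to 1900 m (dry descent): warms by 10 × 2 = 20°C, giving 11.56°C.

11.56°C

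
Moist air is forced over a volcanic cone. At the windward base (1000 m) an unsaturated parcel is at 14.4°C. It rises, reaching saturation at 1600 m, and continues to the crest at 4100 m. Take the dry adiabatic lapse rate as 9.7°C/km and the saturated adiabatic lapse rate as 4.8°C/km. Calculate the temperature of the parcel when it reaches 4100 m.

1000–1600 m, dry: Δz = 0.6 km ⇒ ΔT = -5.82°C; T = 8.58°C
1600–4100 m, saturated: Δz = 2.5 km ⇒ ΔT = -12°C; T = -3.42°C

-3.42°C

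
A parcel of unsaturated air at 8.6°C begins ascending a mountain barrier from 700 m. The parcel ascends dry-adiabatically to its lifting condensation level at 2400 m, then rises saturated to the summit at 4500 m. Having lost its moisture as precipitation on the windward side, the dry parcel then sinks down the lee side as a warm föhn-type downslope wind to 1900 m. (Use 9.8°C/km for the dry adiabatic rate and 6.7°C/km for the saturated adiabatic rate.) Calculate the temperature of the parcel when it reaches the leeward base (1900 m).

3.35°C

700–2400 m, dry: Δz = 1.7 km ⇒ ΔT = -16.66°C; T = -8.06°C
2400–4500 m, saturated: Δz = 2.1 km ⇒ ΔT = -14.07°C; T = -22.13°C
4500–1900 m, dry descent: Δz = 2.6 km ⇒ ΔT = +25.48°C; T = 3.35°C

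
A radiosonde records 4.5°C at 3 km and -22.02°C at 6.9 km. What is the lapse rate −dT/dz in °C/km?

Γ = −ΔT/Δz = (4.5 − (-22.02)) / (6900 − 3000) m
  = 26.52°C / 3.9 km = 6.8°C/km

6.8°C/km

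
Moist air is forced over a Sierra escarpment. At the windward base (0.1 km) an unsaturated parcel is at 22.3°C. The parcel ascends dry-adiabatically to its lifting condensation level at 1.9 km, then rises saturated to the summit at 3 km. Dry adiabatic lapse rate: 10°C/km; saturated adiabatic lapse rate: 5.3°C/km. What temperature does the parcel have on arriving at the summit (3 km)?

100 → 1900 m (dry, 10°C/km): ΔT = -10 × 1.8 = -18°C → T = 4.3°C
1900 → 3000 m (saturated, 5.3°C/km): ΔT = -5.3 × 1.1 = -5.83°C → T = -1.53°C

-1.53°C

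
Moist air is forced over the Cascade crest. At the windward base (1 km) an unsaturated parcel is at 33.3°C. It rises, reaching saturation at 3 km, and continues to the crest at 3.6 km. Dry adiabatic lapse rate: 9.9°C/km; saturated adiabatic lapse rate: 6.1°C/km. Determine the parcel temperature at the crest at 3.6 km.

Dry to 3000 m: -9.9 × 2 km = -19.8°C, so T = 13.5°C.
Saturated to 3600 m: -6.1 × 0.6 km = -3.66°C, so T = 9.84°C.

9.84°C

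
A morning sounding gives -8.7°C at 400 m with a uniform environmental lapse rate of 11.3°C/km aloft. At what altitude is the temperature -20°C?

1400 m

Height above start = (-8.7 − (-20)) / 11.3 = 1 km
Altitude = 400 m + 1000 m = 1400 m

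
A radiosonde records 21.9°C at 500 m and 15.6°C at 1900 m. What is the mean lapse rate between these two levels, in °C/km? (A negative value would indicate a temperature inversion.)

4.5°C/km

Γ = −ΔT/Δz = (21.9 − 15.6) / (1900 − 500) m
  = 6.3°C / 1.4 km = 4.5°C/km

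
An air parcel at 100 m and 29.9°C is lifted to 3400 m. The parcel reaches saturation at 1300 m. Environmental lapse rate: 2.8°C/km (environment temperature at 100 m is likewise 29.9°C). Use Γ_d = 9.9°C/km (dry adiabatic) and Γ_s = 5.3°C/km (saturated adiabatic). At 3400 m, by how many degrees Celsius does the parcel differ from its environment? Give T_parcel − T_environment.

-13.77°C (parcel cooler than environment)

Parcel:
  Dry to 1300 m: -9.9 × 1.2 km = -11.88°C, so T = 18.02°C.
  Saturated to 3400 m: -5.3 × 2.1 km = -11.13°C, so T = 6.89°C.
Environment:
  Environment to 3400 m: -2.8 × 3.3 km = -9.24°C, so T = 20.66°C.
T_parcel − T_env = 6.89 − 20.66 = -13.77°C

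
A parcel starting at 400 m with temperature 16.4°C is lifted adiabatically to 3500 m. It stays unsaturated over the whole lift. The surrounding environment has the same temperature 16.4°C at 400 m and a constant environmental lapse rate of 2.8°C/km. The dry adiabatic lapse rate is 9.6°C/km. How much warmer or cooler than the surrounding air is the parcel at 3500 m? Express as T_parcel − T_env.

Parcel:
  Dry to 3500 m: -9.6 × 3.1 km = -29.76°C, so T = -13.36°C.
Environment:
  Environment to 3500 m: -2.8 × 3.1 km = -8.68°C, so T = 7.72°C.
T_parcel − T_env = -13.36 − 7.72 = -21.08°C

-21.08°C (parcel cooler than environment)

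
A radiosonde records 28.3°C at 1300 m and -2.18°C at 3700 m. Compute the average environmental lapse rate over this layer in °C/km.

Γ = −ΔT/Δz = (28.3 − (-2.18)) / (3700 − 1300) m
  = 30.48°C / 2.4 km = 12.7°C/km

12.7°C/km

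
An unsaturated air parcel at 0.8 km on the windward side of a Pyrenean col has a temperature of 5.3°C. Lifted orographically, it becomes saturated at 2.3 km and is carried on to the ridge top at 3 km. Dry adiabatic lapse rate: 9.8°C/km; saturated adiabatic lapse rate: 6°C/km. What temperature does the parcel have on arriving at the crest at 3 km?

-13.6°C

From 800 m to 2300 m (dry): cools by 9.8 × 1.5 = 14.7°C, giving -9.4°C.
From 2300 m to 3000 m (saturated): cools by 6 × 0.7 = 4.2°C, giving -13.6°C.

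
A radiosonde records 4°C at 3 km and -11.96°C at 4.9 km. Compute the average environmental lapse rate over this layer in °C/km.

Γ = −ΔT/Δz = (4 − (-11.96)) / (4900 − 3000) m
  = 15.96°C / 1.9 km = 8.4°C/km

8.4°C/km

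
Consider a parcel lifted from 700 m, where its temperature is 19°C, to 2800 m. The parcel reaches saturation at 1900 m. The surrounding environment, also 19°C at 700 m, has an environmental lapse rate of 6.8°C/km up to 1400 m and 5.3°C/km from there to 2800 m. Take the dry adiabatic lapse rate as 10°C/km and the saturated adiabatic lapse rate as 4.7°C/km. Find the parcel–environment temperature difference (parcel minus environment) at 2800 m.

-4.05°C (parcel cooler than environment)

Parcel:
  From 700 m to 1900 m (dry): cools by 10 × 1.2 = 12°C, giving 7°C.
  From 1900 m to 2800 m (saturated): cools by 4.7 × 0.9 = 4.23°C, giving 2.77°C.
Environment:
  From 700 m to 1400 m (environment, lower layer): cools by 6.8 × 0.7 = 4.76°C, giving 14.24°C.
  From 1400 m to 2800 m (environment, upper layer): cools by 5.3 × 1.4 = 7.42°C, giving 6.82°C.
T_parcel − T_env = 2.77 − 6.82 = -4.05°C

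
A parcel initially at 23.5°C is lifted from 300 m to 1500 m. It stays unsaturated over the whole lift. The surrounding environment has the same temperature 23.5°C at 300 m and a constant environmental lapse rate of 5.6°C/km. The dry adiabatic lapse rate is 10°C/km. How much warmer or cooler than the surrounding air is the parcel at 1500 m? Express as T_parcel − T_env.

Parcel:
  Dry to 1500 m: -10 × 1.2 km = -12°C, so T = 11.5°C.
Environment:
  Environment to 1500 m: -5.6 × 1.2 km = -6.72°C, so T = 16.78°C.
T_parcel − T_env = 11.5 − 16.78 = -5.28°C

-5.28°C (parcel cooler than environment)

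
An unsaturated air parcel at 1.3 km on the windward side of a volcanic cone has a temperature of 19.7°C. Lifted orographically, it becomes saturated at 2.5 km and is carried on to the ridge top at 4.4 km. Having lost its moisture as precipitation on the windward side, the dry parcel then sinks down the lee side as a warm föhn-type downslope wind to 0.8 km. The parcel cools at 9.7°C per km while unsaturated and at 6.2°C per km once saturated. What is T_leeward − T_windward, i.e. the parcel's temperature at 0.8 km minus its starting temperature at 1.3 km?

+11.5°C

1300–2500 m, dry: Δz = 1.2 km ⇒ ΔT = -11.64°C; T = 8.06°C
2500–4400 m, saturated: Δz = 1.9 km ⇒ ΔT = -11.78°C; T = -3.72°C
4400–800 m, dry descent: Δz = 3.6 km ⇒ ΔT = +34.92°C; T = 31.2°C
Net change vs windward start: 31.2 − 19.7 = +11.5°C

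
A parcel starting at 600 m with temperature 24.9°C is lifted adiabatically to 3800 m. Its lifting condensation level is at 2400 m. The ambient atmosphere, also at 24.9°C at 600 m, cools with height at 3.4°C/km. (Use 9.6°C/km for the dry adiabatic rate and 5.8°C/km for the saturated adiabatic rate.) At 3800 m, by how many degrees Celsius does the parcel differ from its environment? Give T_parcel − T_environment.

-14.52°C (parcel cooler than environment)

Parcel:
  600 → 2400 m (dry, 9.6°C/km): ΔT = -9.6 × 1.8 = -17.28°C → T = 7.62°C
  2400 → 3800 m (saturated, 5.8°C/km): ΔT = -5.8 × 1.4 = -8.12°C → T = -0.5°C
Environment:
  600 → 3800 m (environment, 3.4°C/km): ΔT = -3.4 × 3.2 = -10.88°C → T = 14.02°C
T_parcel − T_env = -0.5 − 14.02 = -14.52°C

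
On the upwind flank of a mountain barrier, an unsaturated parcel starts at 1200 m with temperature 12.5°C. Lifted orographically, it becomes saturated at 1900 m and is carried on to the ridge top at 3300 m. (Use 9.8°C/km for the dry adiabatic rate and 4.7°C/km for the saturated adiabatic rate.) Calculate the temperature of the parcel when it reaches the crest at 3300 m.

Dry to 1900 m: -9.8 × 0.7 km = -6.86°C, so T = 5.64°C.
Saturated to 3300 m: -4.7 × 1.4 km = -6.58°C, so T = -0.94°C.

-0.94°C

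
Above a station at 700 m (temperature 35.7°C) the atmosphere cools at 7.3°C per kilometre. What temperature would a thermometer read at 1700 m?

Environmental to 1700 m: -7.3 × 1 km = -7.3°C, so T = 28.4°C.

28.4°C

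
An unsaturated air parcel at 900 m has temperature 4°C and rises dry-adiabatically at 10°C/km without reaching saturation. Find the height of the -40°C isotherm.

5300 m

Height above start = (4 − (-40)) / 10 = 4.4 km
Altitude = 900 m + 4400 m = 5300 m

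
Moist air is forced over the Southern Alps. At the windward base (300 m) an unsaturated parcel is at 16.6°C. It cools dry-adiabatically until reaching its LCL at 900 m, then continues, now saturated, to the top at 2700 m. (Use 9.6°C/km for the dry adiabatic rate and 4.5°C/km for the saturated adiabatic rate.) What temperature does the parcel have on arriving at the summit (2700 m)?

2.74°C

300–900 m, dry: Δz = 0.6 km ⇒ ΔT = -5.76°C; T = 10.84°C
900–2700 m, saturated: Δz = 1.8 km ⇒ ΔT = -8.1°C; T = 2.74°C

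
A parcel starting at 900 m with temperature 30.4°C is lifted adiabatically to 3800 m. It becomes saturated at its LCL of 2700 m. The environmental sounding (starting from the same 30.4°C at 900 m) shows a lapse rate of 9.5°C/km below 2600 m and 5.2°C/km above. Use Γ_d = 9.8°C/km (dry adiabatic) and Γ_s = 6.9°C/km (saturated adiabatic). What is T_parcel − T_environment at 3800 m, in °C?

-2.84°C (parcel cooler than environment)

Parcel:
  Dry to 2700 m: -9.8 × 1.8 km = -17.64°C, so T = 12.76°C.
  Saturated to 3800 m: -6.9 × 1.1 km = -7.59°C, so T = 5.17°C.
Environment:
  Environment, lower layer to 2600 m: -9.5 × 1.7 km = -16.15°C, so T = 14.25°C.
  Environment, upper layer to 3800 m: -5.2 × 1.2 km = -6.24°C, so T = 8.01°C.
T_parcel − T_env = 5.17 − 8.01 = -2.84°C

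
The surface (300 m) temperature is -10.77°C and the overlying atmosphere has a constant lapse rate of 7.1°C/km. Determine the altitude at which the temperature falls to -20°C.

1600 m

Height above start = (-10.77 − (-20)) / 7.1 = 1.3 km
Altitude = 300 m + 1300 m = 1600 m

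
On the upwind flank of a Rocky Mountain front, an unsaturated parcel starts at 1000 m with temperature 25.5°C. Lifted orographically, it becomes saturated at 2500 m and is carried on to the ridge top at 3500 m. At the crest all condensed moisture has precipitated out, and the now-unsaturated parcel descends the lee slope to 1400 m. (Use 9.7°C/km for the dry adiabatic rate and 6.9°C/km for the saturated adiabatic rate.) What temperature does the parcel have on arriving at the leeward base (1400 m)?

24.42°C

1000 → 2500 m (dry, 9.7°C/km): ΔT = -9.7 × 1.5 = -14.55°C → T = 10.95°C
2500 → 3500 m (saturated, 6.9°C/km): ΔT = -6.9 × 1 = -6.9°C → T = 4.05°C
3500 → 1400 m (dry descent, 9.7°C/km): ΔT = +9.7 × 2.1 = +20.37°C → T = 24.42°C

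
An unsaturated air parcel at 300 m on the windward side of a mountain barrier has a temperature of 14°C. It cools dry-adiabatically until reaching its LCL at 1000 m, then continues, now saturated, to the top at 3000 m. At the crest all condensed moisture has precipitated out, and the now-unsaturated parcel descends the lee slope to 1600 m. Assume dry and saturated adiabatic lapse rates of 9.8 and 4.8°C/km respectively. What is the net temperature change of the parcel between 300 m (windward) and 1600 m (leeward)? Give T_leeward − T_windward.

-2.74°C

300–1000 m, dry: Δz = 0.7 km ⇒ ΔT = -6.86°C; T = 7.14°C
1000–3000 m, saturated: Δz = 2 km ⇒ ΔT = -9.6°C; T = -2.46°C
3000–1600 m, dry descent: Δz = 1.4 km ⇒ ΔT = +13.72°C; T = 11.26°C
Net change vs windward start: 11.26 − 14 = -2.74°C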